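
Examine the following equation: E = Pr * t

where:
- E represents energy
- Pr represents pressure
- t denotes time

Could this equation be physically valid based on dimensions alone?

No

E (energy) has dimensions [L^2 M T^-2].
Pr (pressure) has dimensions [L^-1 M T^-2].
t (time) has dimensions [T].

Left side: [L^2 M T^-2]
Right side: [L^-1 M T^-1]

The two sides have different dimensions, so the equation is NOT dimensionally consistent.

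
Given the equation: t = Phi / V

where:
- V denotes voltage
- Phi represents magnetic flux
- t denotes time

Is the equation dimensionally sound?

Yes

V (voltage) has dimensions [I^-1 L^2 M T^-3].
Phi (magnetic flux) has dimensions [I^-1 L^2 M T^-2].
t (time) has dimensions [T].

Left side: [T]
Right side: [T]

Both sides have the same dimensions, so the equation is dimensionally consistent.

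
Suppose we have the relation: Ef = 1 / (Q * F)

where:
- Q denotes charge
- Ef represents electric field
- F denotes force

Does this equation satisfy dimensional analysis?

No

Q (charge) has dimensions [I T].
Ef (electric field) has dimensions [I^-1 L M T^-3].
F (force) has dimensions [L M T^-2].

Left side: [I^-1 L M T^-3]
Right side: [I^-1 L^-1 M^-1 T]

The two sides have different dimensions, so the equation is NOT dimensionally consistent.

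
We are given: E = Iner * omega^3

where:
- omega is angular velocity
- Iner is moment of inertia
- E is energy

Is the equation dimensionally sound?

No

omega (angular velocity) has dimensions [T^-1].
Iner (moment of inertia) has dimensions [L^2 M].
E (energy) has dimensions [L^2 M T^-2].

Left side: [L^2 M T^-2]
Right side: [L^2 M T^-3]

The two sides have different dimensions, so the equation is NOT dimensionally consistent.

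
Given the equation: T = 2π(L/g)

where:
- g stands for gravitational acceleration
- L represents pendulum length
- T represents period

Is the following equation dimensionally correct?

No

g (gravitational acceleration) has dimensions [L T^-2].
L (pendulum length) has dimensions [L].
T (period) has dimensions [T].

Left side: [T]
Right side: [T^2]

The two sides have different dimensions, so the equation is NOT dimensionally consistent.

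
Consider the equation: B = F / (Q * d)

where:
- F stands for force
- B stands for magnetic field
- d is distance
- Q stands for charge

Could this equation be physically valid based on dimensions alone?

No

F (force) has dimensions [L M T^-2].
B (magnetic field) has dimensions [I^-1 M T^-2].
d (distance) has dimensions [L].
Q (charge) has dimensions [I T].

Left side: [I^-1 M T^-2]
Right side: [I^-1 M T^-3]

The two sides have different dimensions, so the equation is NOT dimensionally consistent.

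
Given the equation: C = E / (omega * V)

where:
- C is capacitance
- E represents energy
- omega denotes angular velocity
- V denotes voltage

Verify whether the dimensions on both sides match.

No

C (capacitance) has dimensions [I^2 L^-2 M^-1 T^4].
E (energy) has dimensions [L^2 M T^-2].
omega (angular velocity) has dimensions [T^-1].
V (voltage) has dimensions [I^-1 L^2 M T^-3].

Left side: [I^2 L^-2 M^-1 T^4]
Right side: [I T^2]

The two sides have different dimensions, so the equation is NOT dimensionally consistent.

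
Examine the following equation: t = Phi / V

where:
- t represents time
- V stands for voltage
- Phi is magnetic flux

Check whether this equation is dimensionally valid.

Yes

t (time) has dimensions [T].
V (voltage) has dimensions [I^-1 L^2 M T^-3].
Phi (magnetic flux) has dimensions [I^-1 L^2 M T^-2].

Left side: [T]
Right side: [T]

Both sides have the same dimensions, so the equation is dimensionally consistent.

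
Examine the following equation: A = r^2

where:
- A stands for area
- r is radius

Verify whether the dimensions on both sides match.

Yes

A (area) has dimensions [L^2].
r (radius) has dimensions [L].

Left side: [L^2]
Right side: [L^2]

Both sides have the same dimensions, so the equation is dimensionally consistent.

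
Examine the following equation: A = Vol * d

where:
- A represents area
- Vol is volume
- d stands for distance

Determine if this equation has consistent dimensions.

No

A (area) has dimensions [L^2].
Vol (volume) has dimensions [L^3].
d (distance) has dimensions [L].

Left side: [L^2]
Right side: [L^4]

The two sides have different dimensions, so the equation is NOT dimensionally consistent.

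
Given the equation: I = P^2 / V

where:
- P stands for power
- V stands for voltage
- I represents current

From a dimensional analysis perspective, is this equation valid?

No

P (power) has dimensions [L^2 M T^-3].
V (voltage) has dimensions [I^-1 L^2 M T^-3].
I (current) has dimensions [I].

Left side: [I]
Right side: [I L^2 M T^-3]

The two sides have different dimensions, so the equation is NOT dimensionally consistent.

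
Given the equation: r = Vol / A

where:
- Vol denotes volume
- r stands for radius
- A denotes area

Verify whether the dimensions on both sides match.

Yes

Vol (volume) has dimensions [L^3].
r (radius) has dimensions [L].
A (area) has dimensions [L^2].

Left side: [L]
Right side: [L]

Both sides have the same dimensions, so the equation is dimensionally consistent.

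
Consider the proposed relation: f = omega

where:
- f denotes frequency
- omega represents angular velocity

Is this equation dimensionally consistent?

Yes

f (frequency) has dimensions [T^-1].
omega (angular velocity) has dimensions [T^-1].

Left side: [T^-1]
Right side: [T^-1]

Both sides have the same dimensions, so the equation is dimensionally consistent.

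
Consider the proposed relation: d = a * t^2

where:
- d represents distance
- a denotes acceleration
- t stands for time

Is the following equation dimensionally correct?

Yes

d (distance) has dimensions [L].
a (acceleration) has dimensions [L T^-2].
t (time) has dimensions [T].

Left side: [L]
Right side: [L]

Both sides have the same dimensions, so the equation is dimensionally consistent.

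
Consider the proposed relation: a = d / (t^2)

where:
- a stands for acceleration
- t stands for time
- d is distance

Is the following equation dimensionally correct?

Yes

a (acceleration) has dimensions [L T^-2].
t (time) has dimensions [T].
d (distance) has dimensions [L].

Left side: [L T^-2]
Right side: [L T^-2]

Both sides have the same dimensions, so the equation is dimensionally consistent.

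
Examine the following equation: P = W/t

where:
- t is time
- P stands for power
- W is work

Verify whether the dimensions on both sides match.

Yes

t (time) has dimensions [T].
P (power) has dimensions [L^2 M T^-3].
W (work) has dimensions [L^2 M T^-2].

Left side: [L^2 M T^-3]
Right side: [L^2 M T^-3]

Both sides have the same dimensions, so the equation is dimensionally consistent.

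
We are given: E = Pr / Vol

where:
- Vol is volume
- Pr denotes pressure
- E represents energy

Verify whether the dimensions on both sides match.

No

Vol (volume) has dimensions [L^3].
Pr (pressure) has dimensions [L^-1 M T^-2].
E (energy) has dimensions [L^2 M T^-2].

Left side: [L^2 M T^-2]
Right side: [L^-4 M T^-2]

The two sides have different dimensions, so the equation is NOT dimensionally consistent.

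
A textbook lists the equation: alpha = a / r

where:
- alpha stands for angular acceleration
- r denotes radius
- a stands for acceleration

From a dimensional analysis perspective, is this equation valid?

Yes

alpha (angular acceleration) has dimensions [T^-2].
r (radius) has dimensions [L].
a (acceleration) has dimensions [L T^-2].

Left side: [T^-2]
Right side: [T^-2]

Both sides have the same dimensions, so the equation is dimensionally consistent.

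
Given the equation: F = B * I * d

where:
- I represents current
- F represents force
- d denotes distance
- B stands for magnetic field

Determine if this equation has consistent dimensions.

Yes

I (current) has dimensions [I].
F (force) has dimensions [L M T^-2].
d (distance) has dimensions [L].
B (magnetic field) has dimensions [I^-1 M T^-2].

Left side: [L M T^-2]
Right side: [L M T^-2]

Both sides have the same dimensions, so the equation is dimensionally consistent.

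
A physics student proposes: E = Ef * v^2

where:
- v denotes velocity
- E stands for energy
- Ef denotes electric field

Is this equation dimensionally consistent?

No

v (velocity) has dimensions [L T^-1].
E (energy) has dimensions [L^2 M T^-2].
Ef (electric field) has dimensions [I^-1 L M T^-3].

Left side: [L^2 M T^-2]
Right side: [I^-1 L^3 M T^-5]

The two sides have different dimensions, so the equation is NOT dimensionally consistent.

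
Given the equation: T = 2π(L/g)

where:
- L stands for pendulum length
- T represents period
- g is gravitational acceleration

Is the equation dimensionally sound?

No

L (pendulum length) has dimensions [L].
T (period) has dimensions [T].
g (gravitational acceleration) has dimensions [L T^-2].

Left side: [T]
Right side: [T^2]

The two sides have different dimensions, so the equation is NOT dimensionally consistent.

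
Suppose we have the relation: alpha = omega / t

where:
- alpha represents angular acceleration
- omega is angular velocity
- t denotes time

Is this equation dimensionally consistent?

Yes

alpha (angular acceleration) has dimensions [T^-2].
omega (angular velocity) has dimensions [T^-1].
t (time) has dimensions [T].

Left side: [T^-2]
Right side: [T^-2]

Both sides have the same dimensions, so the equation is dimensionally consistent.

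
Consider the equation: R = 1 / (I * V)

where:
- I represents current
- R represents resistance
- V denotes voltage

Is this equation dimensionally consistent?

No

I (current) has dimensions [I].
R (resistance) has dimensions [I^-2 L^2 M T^-3].
V (voltage) has dimensions [I^-1 L^2 M T^-3].

Left side: [I^-2 L^2 M T^-3]
Right side: [L^-2 M^-1 T^3]

The two sides have different dimensions, so the equation is NOT dimensionally consistent.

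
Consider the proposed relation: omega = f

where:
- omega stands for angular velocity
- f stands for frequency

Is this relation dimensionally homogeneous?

Yes

omega (angular velocity) has dimensions [T^-1].
f (frequency) has dimensions [T^-1].

Left side: [T^-1]
Right side: [T^-1]

Both sides have the same dimensions, so the equation is dimensionally consistent.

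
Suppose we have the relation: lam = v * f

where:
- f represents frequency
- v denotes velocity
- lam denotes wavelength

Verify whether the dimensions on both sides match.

No

f (frequency) has dimensions [T^-1].
v (velocity) has dimensions [L T^-1].
lam (wavelength) has dimensions [L].

Left side: [L]
Right side: [L T^-2]

The two sides have different dimensions, so the equation is NOT dimensionally consistent.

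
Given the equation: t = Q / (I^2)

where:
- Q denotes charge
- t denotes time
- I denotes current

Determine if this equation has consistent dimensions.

No

Q (charge) has dimensions [I T].
t (time) has dimensions [T].
I (current) has dimensions [I].

Left side: [T]
Right side: [I^-1 T]

The two sides have different dimensions, so the equation is NOT dimensionally consistent.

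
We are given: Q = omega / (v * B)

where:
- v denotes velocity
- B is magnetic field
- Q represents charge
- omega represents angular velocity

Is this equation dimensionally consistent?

No

v (velocity) has dimensions [L T^-1].
B (magnetic field) has dimensions [I^-1 M T^-2].
Q (charge) has dimensions [I T].
omega (angular velocity) has dimensions [T^-1].

Left side: [I T]
Right side: [I L^-1 M^-1 T^2]

The two sides have different dimensions, so the equation is NOT dimensionally consistent.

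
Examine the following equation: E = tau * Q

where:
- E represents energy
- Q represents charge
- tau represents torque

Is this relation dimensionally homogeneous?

No

E (energy) has dimensions [L^2 M T^-2].
Q (charge) has dimensions [I T].
tau (torque) has dimensions [L^2 M T^-2].

Left side: [L^2 M T^-2]
Right side: [I L^2 M T^-1]

The two sides have different dimensions, so the equation is NOT dimensionally consistent.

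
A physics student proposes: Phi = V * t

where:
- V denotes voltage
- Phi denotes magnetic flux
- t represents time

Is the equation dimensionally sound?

Yes

V (voltage) has dimensions [I^-1 L^2 M T^-3].
Phi (magnetic flux) has dimensions [I^-1 L^2 M T^-2].
t (time) has dimensions [T].

Left side: [I^-1 L^2 M T^-2]
Right side: [I^-1 L^2 M T^-2]

Both sides have the same dimensions, so the equation is dimensionally consistent.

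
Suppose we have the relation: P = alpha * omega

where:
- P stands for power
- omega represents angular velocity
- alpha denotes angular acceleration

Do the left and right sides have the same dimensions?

No

P (power) has dimensions [L^2 M T^-3].
omega (angular velocity) has dimensions [T^-1].
alpha (angular acceleration) has dimensions [T^-2].

Left side: [L^2 M T^-3]
Right side: [T^-3]

The two sides have different dimensions, so the equation is NOT dimensionally consistent.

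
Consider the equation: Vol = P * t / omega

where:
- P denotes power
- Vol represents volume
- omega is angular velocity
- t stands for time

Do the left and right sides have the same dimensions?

No

P (power) has dimensions [L^2 M T^-3].
Vol (volume) has dimensions [L^3].
omega (angular velocity) has dimensions [T^-1].
t (time) has dimensions [T].

Left side: [L^3]
Right side: [L^2 M T^-1]

The two sides have different dimensions, so the equation is NOT dimensionally consistent.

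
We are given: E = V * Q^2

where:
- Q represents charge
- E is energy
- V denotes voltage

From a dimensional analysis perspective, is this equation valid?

No

Q (charge) has dimensions [I T].
E (energy) has dimensions [L^2 M T^-2].
V (voltage) has dimensions [I^-1 L^2 M T^-3].

Left side: [L^2 M T^-2]
Right side: [I L^2 M T^-1]

The two sides have different dimensions, so the equation is NOT dimensionally consistent.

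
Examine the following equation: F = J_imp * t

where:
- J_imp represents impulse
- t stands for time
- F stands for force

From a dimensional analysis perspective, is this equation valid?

No

J_imp (impulse) has dimensions [L M T^-1].
t (time) has dimensions [T].
F (force) has dimensions [L M T^-2].

Left side: [L M T^-2]
Right side: [L M]

The two sides have different dimensions, so the equation is NOT dimensionally consistent.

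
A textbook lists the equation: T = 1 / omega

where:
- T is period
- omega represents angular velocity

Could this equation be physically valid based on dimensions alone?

Yes

T (period) has dimensions [T].
omega (angular velocity) has dimensions [T^-1].

Left side: [T]
Right side: [T]

Both sides have the same dimensions, so the equation is dimensionally consistent.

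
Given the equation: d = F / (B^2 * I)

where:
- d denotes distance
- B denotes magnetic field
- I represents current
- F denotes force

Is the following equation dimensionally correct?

No

d (distance) has dimensions [L].
B (magnetic field) has dimensions [I^-1 M T^-2].
I (current) has dimensions [I].
F (force) has dimensions [L M T^-2].

Left side: [L]
Right side: [I L M^-1 T^2]

The two sides have different dimensions, so the equation is NOT dimensionally consistent.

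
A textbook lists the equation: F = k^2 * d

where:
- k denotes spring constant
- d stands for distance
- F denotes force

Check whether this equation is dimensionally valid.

No

k (spring constant) has dimensions [M T^-2].
d (distance) has dimensions [L].
F (force) has dimensions [L M T^-2].

Left side: [L M T^-2]
Right side: [L M^2 T^-4]

The two sides have different dimensions, so the equation is NOT dimensionally consistent.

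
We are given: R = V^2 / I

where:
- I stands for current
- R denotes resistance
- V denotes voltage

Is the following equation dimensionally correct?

No

I (current) has dimensions [I].
R (resistance) has dimensions [I^-2 L^2 M T^-3].
V (voltage) has dimensions [I^-1 L^2 M T^-3].

Left side: [I^-2 L^2 M T^-3]
Right side: [I^-3 L^4 M^2 T^-6]

The two sides have different dimensions, so the equation is NOT dimensionally consistent.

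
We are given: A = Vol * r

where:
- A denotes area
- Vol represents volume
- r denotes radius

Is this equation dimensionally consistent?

No

A (area) has dimensions [L^2].
Vol (volume) has dimensions [L^3].
r (radius) has dimensions [L].

Left side: [L^2]
Right side: [L^4]

The two sides have different dimensions, so the equation is NOT dimensionally consistent.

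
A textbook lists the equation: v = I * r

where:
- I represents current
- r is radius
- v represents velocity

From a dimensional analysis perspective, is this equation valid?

No

I (current) has dimensions [I].
r (radius) has dimensions [L].
v (velocity) has dimensions [L T^-1].

Left side: [L T^-1]
Right side: [I L]

The two sides have different dimensions, so the equation is NOT dimensionally consistent.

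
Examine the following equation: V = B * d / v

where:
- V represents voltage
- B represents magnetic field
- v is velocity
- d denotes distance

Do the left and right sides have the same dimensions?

No

V (voltage) has dimensions [I^-1 L^2 M T^-3].
B (magnetic field) has dimensions [I^-1 M T^-2].
v (velocity) has dimensions [L T^-1].
d (distance) has dimensions [L].

Left side: [I^-1 L^2 M T^-3]
Right side: [I^-1 M T^-1]

The two sides have different dimensions, so the equation is NOT dimensionally consistent.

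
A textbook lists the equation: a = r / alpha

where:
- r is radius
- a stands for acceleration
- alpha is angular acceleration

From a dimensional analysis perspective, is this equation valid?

No

r (radius) has dimensions [L].
a (acceleration) has dimensions [L T^-2].
alpha (angular acceleration) has dimensions [T^-2].

Left side: [L T^-2]
Right side: [L T^2]

The two sides have different dimensions, so the equation is NOT dimensionally consistent.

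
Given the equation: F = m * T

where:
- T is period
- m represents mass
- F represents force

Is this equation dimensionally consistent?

No

T (period) has dimensions [T].
m (mass) has dimensions [M].
F (force) has dimensions [L M T^-2].

Left side: [L M T^-2]
Right side: [M T]

The two sides have different dimensions, so the equation is NOT dimensionally consistent.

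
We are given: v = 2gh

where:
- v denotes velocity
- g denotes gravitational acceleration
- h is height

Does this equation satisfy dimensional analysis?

No

v (velocity) has dimensions [L T^-1].
g (gravitational acceleration) has dimensions [L T^-2].
h (height) has dimensions [L].

Left side: [L T^-1]
Right side: [L^2 T^-2]

The two sides have different dimensions, so the equation is NOT dimensionally consistent.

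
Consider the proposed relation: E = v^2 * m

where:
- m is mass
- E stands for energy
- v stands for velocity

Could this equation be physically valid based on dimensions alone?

Yes

m (mass) has dimensions [M].
E (energy) has dimensions [L^2 M T^-2].
v (velocity) has dimensions [L T^-1].

Left side: [L^2 M T^-2]
Right side: [L^2 M T^-2]

Both sides have the same dimensions, so the equation is dimensionally consistent.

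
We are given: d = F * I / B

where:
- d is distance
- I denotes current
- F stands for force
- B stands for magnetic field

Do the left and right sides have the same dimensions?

No

d (distance) has dimensions [L].
I (current) has dimensions [I].
F (force) has dimensions [L M T^-2].
B (magnetic field) has dimensions [I^-1 M T^-2].

Left side: [L]
Right side: [I^2 L]

The two sides have different dimensions, so the equation is NOT dimensionally consistent.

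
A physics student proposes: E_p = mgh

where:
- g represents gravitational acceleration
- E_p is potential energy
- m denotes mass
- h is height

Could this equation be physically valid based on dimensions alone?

Yes

g (gravitational acceleration) has dimensions [L T^-2].
E_p (potential energy) has dimensions [L^2 M T^-2].
m (mass) has dimensions [M].
h (height) has dimensions [L].

Left side: [L^2 M T^-2]
Right side: [L^2 M T^-2]

Both sides have the same dimensions, so the equation is dimensionally consistent.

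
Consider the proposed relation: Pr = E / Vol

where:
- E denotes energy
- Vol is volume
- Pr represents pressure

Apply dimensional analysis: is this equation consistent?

Yes

E (energy) has dimensions [L^2 M T^-2].
Vol (volume) has dimensions [L^3].
Pr (pressure) has dimensions [L^-1 M T^-2].

Left side: [L^-1 M T^-2]
Right side: [L^-1 M T^-2]

Both sides have the same dimensions, so the equation is dimensionally consistent.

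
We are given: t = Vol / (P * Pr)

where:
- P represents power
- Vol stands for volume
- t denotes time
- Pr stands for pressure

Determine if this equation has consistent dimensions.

No

P (power) has dimensions [L^2 M T^-3].
Vol (volume) has dimensions [L^3].
t (time) has dimensions [T].
Pr (pressure) has dimensions [L^-1 M T^-2].

Left side: [T]
Right side: [L^2 M^-2 T^5]

The two sides have different dimensions, so the equation is NOT dimensionally consistent.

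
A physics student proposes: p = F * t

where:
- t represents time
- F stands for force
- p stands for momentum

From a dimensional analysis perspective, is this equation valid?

Yes

t (time) has dimensions [T].
F (force) has dimensions [L M T^-2].
p (momentum) has dimensions [L M T^-1].

Left side: [L M T^-1]
Right side: [L M T^-1]

Both sides have the same dimensions, so the equation is dimensionally consistent.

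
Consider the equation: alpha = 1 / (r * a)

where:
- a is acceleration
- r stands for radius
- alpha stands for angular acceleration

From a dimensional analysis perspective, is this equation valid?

No

a (acceleration) has dimensions [L T^-2].
r (radius) has dimensions [L].
alpha (angular acceleration) has dimensions [T^-2].

Left side: [T^-2]
Right side: [L^-2 T^2]

The two sides have different dimensions, so the equation is NOT dimensionally consistent.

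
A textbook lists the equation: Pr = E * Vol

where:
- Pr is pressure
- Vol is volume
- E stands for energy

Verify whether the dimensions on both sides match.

No

Pr (pressure) has dimensions [L^-1 M T^-2].
Vol (volume) has dimensions [L^3].
E (energy) has dimensions [L^2 M T^-2].

Left side: [L^-1 M T^-2]
Right side: [L^5 M T^-2]

The two sides have different dimensions, so the equation is NOT dimensionally consistent.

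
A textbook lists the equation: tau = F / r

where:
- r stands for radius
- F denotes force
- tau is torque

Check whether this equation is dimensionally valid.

No

r (radius) has dimensions [L].
F (force) has dimensions [L M T^-2].
tau (torque) has dimensions [L^2 M T^-2].

Left side: [L^2 M T^-2]
Right side: [M T^-2]

The two sides have different dimensions, so the equation is NOT dimensionally consistent.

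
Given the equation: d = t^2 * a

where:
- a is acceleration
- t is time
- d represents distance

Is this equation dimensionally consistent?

Yes

a (acceleration) has dimensions [L T^-2].
t (time) has dimensions [T].
d (distance) has dimensions [L].

Left side: [L]
Right side: [L]

Both sides have the same dimensions, so the equation is dimensionally consistent.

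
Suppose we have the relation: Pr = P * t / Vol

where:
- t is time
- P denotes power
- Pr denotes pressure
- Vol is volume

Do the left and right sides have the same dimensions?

Yes

t (time) has dimensions [T].
P (power) has dimensions [L^2 M T^-3].
Pr (pressure) has dimensions [L^-1 M T^-2].
Vol (volume) has dimensions [L^3].

Left side: [L^-1 M T^-2]
Right side: [L^-1 M T^-2]

Both sides have the same dimensions, so the equation is dimensionally consistent.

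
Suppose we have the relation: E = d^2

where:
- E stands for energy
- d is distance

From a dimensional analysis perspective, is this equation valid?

No

E (energy) has dimensions [L^2 M T^-2].
d (distance) has dimensions [L].

Left side: [L^2 M T^-2]
Right side: [L^2]

The two sides have different dimensions, so the equation is NOT dimensionally consistent.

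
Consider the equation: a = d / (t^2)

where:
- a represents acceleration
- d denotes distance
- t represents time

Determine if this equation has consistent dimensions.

Yes

a (acceleration) has dimensions [L T^-2].
d (distance) has dimensions [L].
t (time) has dimensions [T].

Left side: [L T^-2]
Right side: [L T^-2]

Both sides have the same dimensions, so the equation is dimensionally consistent.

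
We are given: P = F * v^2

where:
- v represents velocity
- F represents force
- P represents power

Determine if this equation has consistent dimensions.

No

v (velocity) has dimensions [L T^-1].
F (force) has dimensions [L M T^-2].
P (power) has dimensions [L^2 M T^-3].

Left side: [L^2 M T^-3]
Right side: [L^3 M T^-4]

The two sides have different dimensions, so the equation is NOT dimensionally consistent.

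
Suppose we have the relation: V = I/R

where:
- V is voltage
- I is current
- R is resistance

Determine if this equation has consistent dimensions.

No

V (voltage) has dimensions [I^-1 L^2 M T^-3].
I (current) has dimensions [I].
R (resistance) has dimensions [I^-2 L^2 M T^-3].

Left side: [I^-1 L^2 M T^-3]
Right side: [I^3 L^-2 M^-1 T^3]

The two sides have different dimensions, so the equation is NOT dimensionally consistent.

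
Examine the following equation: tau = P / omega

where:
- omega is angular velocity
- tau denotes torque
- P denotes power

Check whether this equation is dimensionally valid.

Yes

omega (angular velocity) has dimensions [T^-1].
tau (torque) has dimensions [L^2 M T^-2].
P (power) has dimensions [L^2 M T^-3].

Left side: [L^2 M T^-2]
Right side: [L^2 M T^-2]

Both sides have the same dimensions, so the equation is dimensionally consistent.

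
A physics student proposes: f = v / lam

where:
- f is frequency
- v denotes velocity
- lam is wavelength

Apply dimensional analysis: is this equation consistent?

Yes

f (frequency) has dimensions [T^-1].
v (velocity) has dimensions [L T^-1].
lam (wavelength) has dimensions [L].

Left side: [T^-1]
Right side: [T^-1]

Both sides have the same dimensions, so the equation is dimensionally consistent.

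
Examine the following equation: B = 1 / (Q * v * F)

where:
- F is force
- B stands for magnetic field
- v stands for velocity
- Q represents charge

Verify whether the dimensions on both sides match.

No

F (force) has dimensions [L M T^-2].
B (magnetic field) has dimensions [I^-1 M T^-2].
v (velocity) has dimensions [L T^-1].
Q (charge) has dimensions [I T].

Left side: [I^-1 M T^-2]
Right side: [I^-1 L^-2 M^-1 T^2]

The two sides have different dimensions, so the equation is NOT dimensionally consistent.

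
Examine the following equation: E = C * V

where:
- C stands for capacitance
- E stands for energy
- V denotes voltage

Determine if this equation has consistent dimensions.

No

C (capacitance) has dimensions [I^2 L^-2 M^-1 T^4].
E (energy) has dimensions [L^2 M T^-2].
V (voltage) has dimensions [I^-1 L^2 M T^-3].

Left side: [L^2 M T^-2]
Right side: [I T]

The two sides have different dimensions, so the equation is NOT dimensionally consistent.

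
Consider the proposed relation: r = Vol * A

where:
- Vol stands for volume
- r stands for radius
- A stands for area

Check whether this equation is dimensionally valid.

No

Vol (volume) has dimensions [L^3].
r (radius) has dimensions [L].
A (area) has dimensions [L^2].

Left side: [L]
Right side: [L^5]

The two sides have different dimensions, so the equation is NOT dimensionally consistent.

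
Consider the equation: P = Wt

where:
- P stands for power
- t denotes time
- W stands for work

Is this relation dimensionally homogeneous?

No

P (power) has dimensions [L^2 M T^-3].
t (time) has dimensions [T].
W (work) has dimensions [L^2 M T^-2].

Left side: [L^2 M T^-3]
Right side: [L^2 M T^-1]

The two sides have different dimensions, so the equation is NOT dimensionally consistent.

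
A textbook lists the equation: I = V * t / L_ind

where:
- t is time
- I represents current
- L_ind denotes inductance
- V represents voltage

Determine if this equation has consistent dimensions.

Yes

t (time) has dimensions [T].
I (current) has dimensions [I].
L_ind (inductance) has dimensions [I^-2 L^2 M T^-2].
V (voltage) has dimensions [I^-1 L^2 M T^-3].

Left side: [I]
Right side: [I]

Both sides have the same dimensions, so the equation is dimensionally consistent.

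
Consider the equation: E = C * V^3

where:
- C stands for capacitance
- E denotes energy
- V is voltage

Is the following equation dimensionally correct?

No

C (capacitance) has dimensions [I^2 L^-2 M^-1 T^4].
E (energy) has dimensions [L^2 M T^-2].
V (voltage) has dimensions [I^-1 L^2 M T^-3].

Left side: [L^2 M T^-2]
Right side: [I^-1 L^4 M^2 T^-5]

The two sides have different dimensions, so the equation is NOT dimensionally consistent.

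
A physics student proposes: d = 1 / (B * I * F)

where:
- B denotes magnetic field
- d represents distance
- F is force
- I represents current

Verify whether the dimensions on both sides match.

No

B (magnetic field) has dimensions [I^-1 M T^-2].
d (distance) has dimensions [L].
F (force) has dimensions [L M T^-2].
I (current) has dimensions [I].

Left side: [L]
Right side: [L^-1 M^-2 T^4]

The two sides have different dimensions, so the equation is NOT dimensionally consistent.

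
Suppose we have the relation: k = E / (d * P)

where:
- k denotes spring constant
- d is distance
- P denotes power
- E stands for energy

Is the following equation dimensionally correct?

No

k (spring constant) has dimensions [M T^-2].
d (distance) has dimensions [L].
P (power) has dimensions [L^2 M T^-3].
E (energy) has dimensions [L^2 M T^-2].

Left side: [M T^-2]
Right side: [L^-1 T]

The two sides have different dimensions, so the equation is NOT dimensionally consistent.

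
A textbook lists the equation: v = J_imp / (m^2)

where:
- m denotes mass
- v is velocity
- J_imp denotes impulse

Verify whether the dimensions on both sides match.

No

m (mass) has dimensions [M].
v (velocity) has dimensions [L T^-1].
J_imp (impulse) has dimensions [L M T^-1].

Left side: [L T^-1]
Right side: [L M^-1 T^-1]

The two sides have different dimensions, so the equation is NOT dimensionally consistent.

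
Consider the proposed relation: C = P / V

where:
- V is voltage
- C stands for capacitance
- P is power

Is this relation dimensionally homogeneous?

No

V (voltage) has dimensions [I^-1 L^2 M T^-3].
C (capacitance) has dimensions [I^2 L^-2 M^-1 T^4].
P (power) has dimensions [L^2 M T^-3].

Left side: [I^2 L^-2 M^-1 T^4]
Right side: [I]

The two sides have different dimensions, so the equation is NOT dimensionally consistent.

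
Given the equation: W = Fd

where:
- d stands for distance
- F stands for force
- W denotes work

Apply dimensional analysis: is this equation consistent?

Yes

d (distance) has dimensions [L].
F (force) has dimensions [L M T^-2].
W (work) has dimensions [L^2 M T^-2].

Left side: [L^2 M T^-2]
Right side: [L^2 M T^-2]

Both sides have the same dimensions, so the equation is dimensionally consistent.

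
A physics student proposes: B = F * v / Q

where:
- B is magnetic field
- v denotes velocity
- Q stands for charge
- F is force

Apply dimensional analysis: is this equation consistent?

No

B (magnetic field) has dimensions [I^-1 M T^-2].
v (velocity) has dimensions [L T^-1].
Q (charge) has dimensions [I T].
F (force) has dimensions [L M T^-2].

Left side: [I^-1 M T^-2]
Right side: [I^-1 L^2 M T^-4]

The two sides have different dimensions, so the equation is NOT dimensionally consistent.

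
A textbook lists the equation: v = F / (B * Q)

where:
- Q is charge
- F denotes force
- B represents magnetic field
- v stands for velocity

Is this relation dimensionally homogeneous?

Yes

Q (charge) has dimensions [I T].
F (force) has dimensions [L M T^-2].
B (magnetic field) has dimensions [I^-1 M T^-2].
v (velocity) has dimensions [L T^-1].

Left side: [L T^-1]
Right side: [L T^-1]

Both sides have the same dimensions, so the equation is dimensionally consistent.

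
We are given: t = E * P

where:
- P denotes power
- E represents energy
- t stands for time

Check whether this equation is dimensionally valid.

No

P (power) has dimensions [L^2 M T^-3].
E (energy) has dimensions [L^2 M T^-2].
t (time) has dimensions [T].

Left side: [T]
Right side: [L^4 M^2 T^-5]

The two sides have different dimensions, so the equation is NOT dimensionally consistent.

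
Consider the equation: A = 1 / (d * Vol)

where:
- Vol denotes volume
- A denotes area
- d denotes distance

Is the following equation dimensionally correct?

No

Vol (volume) has dimensions [L^3].
A (area) has dimensions [L^2].
d (distance) has dimensions [L].

Left side: [L^2]
Right side: [L^-4]

The two sides have different dimensions, so the equation is NOT dimensionally consistent.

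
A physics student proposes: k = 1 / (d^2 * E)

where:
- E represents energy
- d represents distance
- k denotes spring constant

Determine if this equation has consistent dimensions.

No

E (energy) has dimensions [L^2 M T^-2].
d (distance) has dimensions [L].
k (spring constant) has dimensions [M T^-2].

Left side: [M T^-2]
Right side: [L^-4 M^-1 T^2]

The two sides have different dimensions, so the equation is NOT dimensionally consistent.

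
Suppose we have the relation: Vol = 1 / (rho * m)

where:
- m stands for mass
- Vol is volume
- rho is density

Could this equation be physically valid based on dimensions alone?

No

m (mass) has dimensions [M].
Vol (volume) has dimensions [L^3].
rho (density) has dimensions [L^-3 M].

Left side: [L^3]
Right side: [L^3 M^-2]

The two sides have different dimensions, so the equation is NOT dimensionally consistent.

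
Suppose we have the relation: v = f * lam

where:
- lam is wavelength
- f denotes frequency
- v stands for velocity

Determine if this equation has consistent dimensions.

Yes

lam (wavelength) has dimensions [L].
f (frequency) has dimensions [T^-1].
v (velocity) has dimensions [L T^-1].

Left side: [L T^-1]
Right side: [L T^-1]

Both sides have the same dimensions, so the equation is dimensionally consistent.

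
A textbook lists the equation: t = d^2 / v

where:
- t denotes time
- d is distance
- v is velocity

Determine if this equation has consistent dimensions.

No

t (time) has dimensions [T].
d (distance) has dimensions [L].
v (velocity) has dimensions [L T^-1].

Left side: [T]
Right side: [L T]

The two sides have different dimensions, so the equation is NOT dimensionally consistent.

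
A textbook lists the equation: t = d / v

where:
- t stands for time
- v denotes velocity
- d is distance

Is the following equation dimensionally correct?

Yes

t (time) has dimensions [T].
v (velocity) has dimensions [L T^-1].
d (distance) has dimensions [L].

Left side: [T]
Right side: [T]

Both sides have the same dimensions, so the equation is dimensionally consistent.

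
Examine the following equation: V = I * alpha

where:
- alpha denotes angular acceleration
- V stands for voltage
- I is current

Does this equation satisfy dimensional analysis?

No

alpha (angular acceleration) has dimensions [T^-2].
V (voltage) has dimensions [I^-1 L^2 M T^-3].
I (current) has dimensions [I].

Left side: [I^-1 L^2 M T^-3]
Right side: [I T^-2]

The two sides have different dimensions, so the equation is NOT dimensionally consistent.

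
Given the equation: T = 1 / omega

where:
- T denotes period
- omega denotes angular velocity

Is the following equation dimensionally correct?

Yes

T (period) has dimensions [T].
omega (angular velocity) has dimensions [T^-1].

Left side: [T]
Right side: [T]

Both sides have the same dimensions, so the equation is dimensionally consistent.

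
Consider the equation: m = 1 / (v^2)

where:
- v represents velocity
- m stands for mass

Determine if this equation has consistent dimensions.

No

v (velocity) has dimensions [L T^-1].
m (mass) has dimensions [M].

Left side: [M]
Right side: [L^-2 T^2]

The two sides have different dimensions, so the equation is NOT dimensionally consistent.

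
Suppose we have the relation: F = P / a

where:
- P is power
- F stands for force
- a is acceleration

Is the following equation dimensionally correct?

No

P (power) has dimensions [L^2 M T^-3].
F (force) has dimensions [L M T^-2].
a (acceleration) has dimensions [L T^-2].

Left side: [L M T^-2]
Right side: [L M T^-1]

The two sides have different dimensions, so the equation is NOT dimensionally consistent.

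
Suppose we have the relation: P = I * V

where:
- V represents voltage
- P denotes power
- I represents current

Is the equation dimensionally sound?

Yes

V (voltage) has dimensions [I^-1 L^2 M T^-3].
P (power) has dimensions [L^2 M T^-3].
I (current) has dimensions [I].

Left side: [L^2 M T^-3]
Right side: [L^2 M T^-3]

Both sides have the same dimensions, so the equation is dimensionally consistent.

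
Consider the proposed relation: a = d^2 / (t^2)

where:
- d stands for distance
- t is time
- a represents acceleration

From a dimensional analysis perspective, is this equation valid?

No

d (distance) has dimensions [L].
t (time) has dimensions [T].
a (acceleration) has dimensions [L T^-2].

Left side: [L T^-2]
Right side: [L^2 T^-2]

The two sides have different dimensions, so the equation is NOT dimensionally consistent.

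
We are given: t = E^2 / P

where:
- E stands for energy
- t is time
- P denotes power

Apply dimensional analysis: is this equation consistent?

No

E (energy) has dimensions [L^2 M T^-2].
t (time) has dimensions [T].
P (power) has dimensions [L^2 M T^-3].

Left side: [T]
Right side: [L^2 M T^-1]

The two sides have different dimensions, so the equation is NOT dimensionally consistent.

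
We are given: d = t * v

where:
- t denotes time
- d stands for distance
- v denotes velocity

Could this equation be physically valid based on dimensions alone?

Yes

t (time) has dimensions [T].
d (distance) has dimensions [L].
v (velocity) has dimensions [L T^-1].

Left side: [L]
Right side: [L]

Both sides have the same dimensions, so the equation is dimensionally consistent.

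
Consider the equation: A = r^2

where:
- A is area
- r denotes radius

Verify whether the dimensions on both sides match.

Yes

A (area) has dimensions [L^2].
r (radius) has dimensions [L].

Left side: [L^2]
Right side: [L^2]

Both sides have the same dimensions, so the equation is dimensionally consistent.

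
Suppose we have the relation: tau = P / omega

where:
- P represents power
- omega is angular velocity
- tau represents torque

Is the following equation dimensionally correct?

Yes

P (power) has dimensions [L^2 M T^-3].
omega (angular velocity) has dimensions [T^-1].
tau (torque) has dimensions [L^2 M T^-2].

Left side: [L^2 M T^-2]
Right side: [L^2 M T^-2]

Both sides have the same dimensions, so the equation is dimensionally consistent.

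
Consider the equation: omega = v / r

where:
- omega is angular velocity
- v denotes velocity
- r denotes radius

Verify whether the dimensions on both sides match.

Yes

omega (angular velocity) has dimensions [T^-1].
v (velocity) has dimensions [L T^-1].
r (radius) has dimensions [L].

Left side: [T^-1]
Right side: [T^-1]

Both sides have the same dimensions, so the equation is dimensionally consistent.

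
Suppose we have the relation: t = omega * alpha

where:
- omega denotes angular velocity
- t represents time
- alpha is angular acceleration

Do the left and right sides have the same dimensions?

No

omega (angular velocity) has dimensions [T^-1].
t (time) has dimensions [T].
alpha (angular acceleration) has dimensions [T^-2].

Left side: [T]
Right side: [T^-3]

The two sides have different dimensions, so the equation is NOT dimensionally consistent.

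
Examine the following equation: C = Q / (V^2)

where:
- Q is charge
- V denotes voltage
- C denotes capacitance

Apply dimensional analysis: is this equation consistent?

No

Q (charge) has dimensions [I T].
V (voltage) has dimensions [I^-1 L^2 M T^-3].
C (capacitance) has dimensions [I^2 L^-2 M^-1 T^4].

Left side: [I^2 L^-2 M^-1 T^4]
Right side: [I^3 L^-4 M^-2 T^7]

The two sides have different dimensions, so the equation is NOT dimensionally consistent.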